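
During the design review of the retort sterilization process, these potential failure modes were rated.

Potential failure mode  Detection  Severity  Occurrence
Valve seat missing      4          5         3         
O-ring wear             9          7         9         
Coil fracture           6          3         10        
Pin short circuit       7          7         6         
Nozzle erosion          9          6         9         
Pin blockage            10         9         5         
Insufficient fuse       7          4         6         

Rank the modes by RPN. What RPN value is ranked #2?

RPN = Severity × Occurrence × Detection:
  Valve seat missing: 5 × 3 × 4 = 60
  O-ring wear: 7 × 9 × 9 = 567
  Coil fracture: 3 × 10 × 6 = 180
  Pin short circuit: 7 × 6 × 7 = 294
  Nozzle erosion: 6 × 9 × 9 = 486
  Pin blockage: 9 × 5 × 10 = 450
  Insufficient fuse: 4 × 6 × 7 = 168
Sorted descending: 567, 486, 450, 294, 180, 168, 60.
The second-highest RPN is 486 (Nozzle erosion).

486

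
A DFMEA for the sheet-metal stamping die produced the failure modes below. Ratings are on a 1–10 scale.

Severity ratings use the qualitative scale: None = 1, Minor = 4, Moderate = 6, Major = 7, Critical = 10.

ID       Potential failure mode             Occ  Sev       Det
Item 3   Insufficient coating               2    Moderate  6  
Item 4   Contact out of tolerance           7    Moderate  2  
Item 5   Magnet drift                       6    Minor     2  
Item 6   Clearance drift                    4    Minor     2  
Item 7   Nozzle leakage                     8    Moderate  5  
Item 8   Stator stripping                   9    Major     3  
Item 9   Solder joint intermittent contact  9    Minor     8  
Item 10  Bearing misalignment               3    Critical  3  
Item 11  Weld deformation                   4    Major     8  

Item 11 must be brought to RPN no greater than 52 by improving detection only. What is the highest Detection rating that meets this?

1

Item 11: S=7, O=4, D=8 → current RPN = 224.
Fixed product = 28. Need 28 × D ≤ 52, so D ≤ 52/28 = 1.86.
Maximum integer Detection rating = 1 (gives RPN 28; D=2 would give 56 > 52).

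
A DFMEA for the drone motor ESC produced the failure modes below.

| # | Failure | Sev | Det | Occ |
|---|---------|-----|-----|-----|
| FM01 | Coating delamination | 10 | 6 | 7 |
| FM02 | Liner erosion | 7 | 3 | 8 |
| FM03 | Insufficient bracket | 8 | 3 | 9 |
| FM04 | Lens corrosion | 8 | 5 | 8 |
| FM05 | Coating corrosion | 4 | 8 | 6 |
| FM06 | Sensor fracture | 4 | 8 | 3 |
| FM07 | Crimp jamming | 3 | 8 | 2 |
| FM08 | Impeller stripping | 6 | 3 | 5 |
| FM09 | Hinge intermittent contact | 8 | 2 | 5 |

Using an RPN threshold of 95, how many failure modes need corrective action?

6

RPN = Severity × Occurrence × Detection:
  FM01: 10 × 7 × 6 = 420
  FM02: 7 × 8 × 3 = 168
  FM03: 8 × 9 × 3 = 216
  FM04: 8 × 8 × 5 = 320
  FM05: 4 × 6 × 8 = 192
  FM06: 4 × 3 × 8 = 96
  FM07: 3 × 2 × 8 = 48
  FM08: 6 × 5 × 3 = 90
  FM09: 8 × 5 × 2 = 80
Modes with RPN ≥ 95: FM01 (420), FM02 (168), FM03 (216), FM04 (320), FM05 (192), FM06 (96) → 6.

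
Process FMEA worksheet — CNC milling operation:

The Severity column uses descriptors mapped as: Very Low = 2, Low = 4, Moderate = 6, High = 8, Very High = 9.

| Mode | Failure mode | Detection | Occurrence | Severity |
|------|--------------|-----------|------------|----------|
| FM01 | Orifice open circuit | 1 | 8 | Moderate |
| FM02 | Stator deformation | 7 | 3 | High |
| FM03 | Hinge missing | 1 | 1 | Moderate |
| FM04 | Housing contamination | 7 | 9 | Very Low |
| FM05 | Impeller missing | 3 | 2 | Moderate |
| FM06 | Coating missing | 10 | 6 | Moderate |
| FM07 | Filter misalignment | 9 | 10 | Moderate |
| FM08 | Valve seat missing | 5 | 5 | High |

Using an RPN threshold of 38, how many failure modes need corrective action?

6

RPN = Severity × Occurrence × Detection:
  FM01: 6 × 8 × 1 = 48
  FM02: 8 × 3 × 7 = 168
  FM03: 6 × 1 × 1 = 6
  FM04: 2 × 9 × 7 = 126
  FM05: 6 × 2 × 3 = 36
  FM06: 6 × 6 × 10 = 360
  FM07: 6 × 10 × 9 = 540
  FM08: 8 × 5 × 5 = 200
Modes with RPN ≥ 38: FM01 (48), FM02 (168), FM04 (126), FM06 (360), FM07 (540), FM08 (200) → 6.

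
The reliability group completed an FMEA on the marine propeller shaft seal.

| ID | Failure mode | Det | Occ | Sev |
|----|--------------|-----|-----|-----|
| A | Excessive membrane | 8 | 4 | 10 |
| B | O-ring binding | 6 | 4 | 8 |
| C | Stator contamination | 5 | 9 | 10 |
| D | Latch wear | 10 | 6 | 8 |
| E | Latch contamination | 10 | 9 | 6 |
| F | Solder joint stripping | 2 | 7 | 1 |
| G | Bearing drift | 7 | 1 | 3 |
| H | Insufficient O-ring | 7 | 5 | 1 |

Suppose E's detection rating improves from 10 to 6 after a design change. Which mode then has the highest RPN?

D

RPN = Severity × Occurrence × Detection:
  A: 10 × 4 × 8 = 320
  B: 8 × 4 × 6 = 192
  C: 10 × 9 × 5 = 450
  D: 8 × 6 × 10 = 480
  E: 6 × 9 × 10 = 540
  F: 1 × 7 × 2 = 14
  G: 3 × 1 × 7 = 21
  H: 1 × 5 × 7 = 35
After action: E → 6 × 9 × 6 = 324.
Revised RPNs: D=480, C=450, E=324, A=320, B=192, H=35, G=21, F=14.
Highest is now D (480).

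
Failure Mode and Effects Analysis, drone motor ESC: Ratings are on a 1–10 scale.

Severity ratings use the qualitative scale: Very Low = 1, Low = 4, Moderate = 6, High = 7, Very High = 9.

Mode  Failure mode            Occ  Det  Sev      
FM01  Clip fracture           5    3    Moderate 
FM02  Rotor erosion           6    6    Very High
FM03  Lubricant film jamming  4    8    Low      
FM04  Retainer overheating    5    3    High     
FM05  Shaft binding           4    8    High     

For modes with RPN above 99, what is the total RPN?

781

RPN = Severity × Occurrence × Detection:
  FM01: 6 × 5 × 3 = 90
  FM02: 9 × 6 × 6 = 324
  FM03: 4 × 4 × 8 = 128
  FM04: 7 × 5 × 3 = 105
  FM05: 7 × 4 × 8 = 224
RPN > 99: FM02 (324), FM03 (128), FM04 (105), FM05 (224).
Sum: 324 + 128 + 105 + 224 = 781.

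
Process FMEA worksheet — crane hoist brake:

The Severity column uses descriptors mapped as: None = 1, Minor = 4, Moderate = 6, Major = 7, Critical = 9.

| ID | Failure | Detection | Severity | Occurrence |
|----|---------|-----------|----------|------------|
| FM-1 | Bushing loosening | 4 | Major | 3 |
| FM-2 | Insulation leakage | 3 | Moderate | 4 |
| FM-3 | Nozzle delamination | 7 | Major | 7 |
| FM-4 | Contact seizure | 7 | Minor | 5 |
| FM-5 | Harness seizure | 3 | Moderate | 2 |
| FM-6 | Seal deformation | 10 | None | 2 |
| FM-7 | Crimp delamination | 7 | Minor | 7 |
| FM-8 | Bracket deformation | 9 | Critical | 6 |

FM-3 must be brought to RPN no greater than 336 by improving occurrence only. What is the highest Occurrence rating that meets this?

FM-3: S=7, O=7, D=7 → current RPN = 343.
Fixed product = 49. Need 49 × O ≤ 336, so O ≤ 336/49 = 6.86.
Maximum integer Occurrence rating = 6 (gives RPN 294; O=7 would give 343 > 336).

6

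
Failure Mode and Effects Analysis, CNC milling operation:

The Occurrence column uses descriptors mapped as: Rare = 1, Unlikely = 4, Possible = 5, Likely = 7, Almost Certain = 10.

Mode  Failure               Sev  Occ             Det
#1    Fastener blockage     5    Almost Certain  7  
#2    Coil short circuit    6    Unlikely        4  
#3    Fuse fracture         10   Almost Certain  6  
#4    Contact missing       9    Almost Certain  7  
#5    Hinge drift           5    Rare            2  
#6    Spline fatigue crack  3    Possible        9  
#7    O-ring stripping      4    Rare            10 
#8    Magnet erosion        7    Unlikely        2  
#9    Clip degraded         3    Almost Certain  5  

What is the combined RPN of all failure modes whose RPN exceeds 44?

2017

RPN = Severity × Occurrence × Detection:
  #1: 5 × 10 × 7 = 350
  #2: 6 × 4 × 4 = 96
  #3: 10 × 10 × 6 = 600
  #4: 9 × 10 × 7 = 630
  #5: 5 × 1 × 2 = 10
  #6: 3 × 5 × 9 = 135
  #7: 4 × 1 × 10 = 40
  #8: 7 × 4 × 2 = 56
  #9: 3 × 10 × 5 = 150
RPN > 44: #1 (350), #2 (96), #3 (600), #4 (630), #6 (135), #8 (56), #9 (150).
Sum: 350 + 96 + 600 + 630 + 135 + 56 + 150 = 2017.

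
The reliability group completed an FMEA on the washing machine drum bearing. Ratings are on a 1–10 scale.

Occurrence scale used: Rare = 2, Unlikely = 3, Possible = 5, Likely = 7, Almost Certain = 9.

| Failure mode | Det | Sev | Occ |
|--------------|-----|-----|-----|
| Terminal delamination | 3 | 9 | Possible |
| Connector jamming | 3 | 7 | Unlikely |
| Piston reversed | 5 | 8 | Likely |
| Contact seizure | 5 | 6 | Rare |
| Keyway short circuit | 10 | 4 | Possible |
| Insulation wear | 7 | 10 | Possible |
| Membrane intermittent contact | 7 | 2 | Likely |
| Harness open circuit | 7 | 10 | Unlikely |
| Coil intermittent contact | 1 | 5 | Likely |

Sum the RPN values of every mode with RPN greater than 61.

RPN = Severity × Occurrence × Detection:
  Terminal delamination: 9 × 5 × 3 = 135
  Connector jamming: 7 × 3 × 3 = 63
  Piston reversed: 8 × 7 × 5 = 280
  Contact seizure: 6 × 2 × 5 = 60
  Keyway short circuit: 4 × 5 × 10 = 200
  Insulation wear: 10 × 5 × 7 = 350
  Membrane intermittent contact: 2 × 7 × 7 = 98
  Harness open circuit: 10 × 3 × 7 = 210
  Coil intermittent contact: 5 × 7 × 1 = 35
RPN > 61: Terminal delamination (135), Connector jamming (63), Piston reversed (280), Keyway short circuit (200), Insulation wear (350), Membrane intermittent contact (98), Harness open circuit (210).
Sum: 135 + 63 + 280 + 200 + 350 + 98 + 210 = 1336.

1336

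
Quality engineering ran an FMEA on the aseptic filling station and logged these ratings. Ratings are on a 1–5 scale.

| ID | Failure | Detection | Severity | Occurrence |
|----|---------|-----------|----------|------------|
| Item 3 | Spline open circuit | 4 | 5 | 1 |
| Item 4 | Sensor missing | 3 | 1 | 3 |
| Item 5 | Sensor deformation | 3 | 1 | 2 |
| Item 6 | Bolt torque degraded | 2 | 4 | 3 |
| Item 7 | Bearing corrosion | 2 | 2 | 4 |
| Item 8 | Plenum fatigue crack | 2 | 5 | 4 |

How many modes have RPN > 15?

RPN = Severity × Occurrence × Detection:
  Item 3: 5 × 1 × 4 = 20
  Item 4: 1 × 3 × 3 = 9
  Item 5: 1 × 2 × 3 = 6
  Item 6: 4 × 3 × 2 = 24
  Item 7: 2 × 4 × 2 = 16
  Item 8: 5 × 4 × 2 = 40
Modes with RPN > 15: Item 3 (20), Item 6 (24), Item 7 (16), Item 8 (40) → 4.

4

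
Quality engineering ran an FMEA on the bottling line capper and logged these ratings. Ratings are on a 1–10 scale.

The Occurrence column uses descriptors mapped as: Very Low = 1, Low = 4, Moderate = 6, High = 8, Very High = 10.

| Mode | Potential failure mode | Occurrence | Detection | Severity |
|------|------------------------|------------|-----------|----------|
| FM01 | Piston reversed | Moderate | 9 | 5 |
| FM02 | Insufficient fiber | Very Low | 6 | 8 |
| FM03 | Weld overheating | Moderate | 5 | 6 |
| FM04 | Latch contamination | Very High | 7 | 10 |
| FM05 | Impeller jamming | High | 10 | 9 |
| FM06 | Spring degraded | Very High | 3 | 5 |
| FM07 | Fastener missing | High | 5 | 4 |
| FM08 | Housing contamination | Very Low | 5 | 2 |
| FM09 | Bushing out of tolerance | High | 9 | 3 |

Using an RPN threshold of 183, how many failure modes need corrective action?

4

RPN = Severity × Occurrence × Detection:
  FM01: 5 × 6 × 9 = 270
  FM02: 8 × 1 × 6 = 48
  FM03: 6 × 6 × 5 = 180
  FM04: 10 × 10 × 7 = 700
  FM05: 9 × 8 × 10 = 720
  FM06: 5 × 10 × 3 = 150
  FM07: 4 × 8 × 5 = 160
  FM08: 2 × 1 × 5 = 10
  FM09: 3 × 8 × 9 = 216
Modes with RPN ≥ 183: FM01 (270), FM04 (700), FM05 (720), FM09 (216) → 4.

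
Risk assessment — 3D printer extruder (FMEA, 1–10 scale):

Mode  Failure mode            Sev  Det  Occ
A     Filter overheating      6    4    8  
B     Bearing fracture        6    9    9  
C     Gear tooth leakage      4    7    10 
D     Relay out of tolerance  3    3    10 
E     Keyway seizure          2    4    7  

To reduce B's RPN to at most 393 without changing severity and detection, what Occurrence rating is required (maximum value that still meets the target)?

B: S=6, O=9, D=9 → current RPN = 486.
Fixed product = 54. Need 54 × O ≤ 393, so O ≤ 393/54 = 7.28.
Maximum integer Occurrence rating = 7 (gives RPN 378; O=8 would give 432 > 393).

7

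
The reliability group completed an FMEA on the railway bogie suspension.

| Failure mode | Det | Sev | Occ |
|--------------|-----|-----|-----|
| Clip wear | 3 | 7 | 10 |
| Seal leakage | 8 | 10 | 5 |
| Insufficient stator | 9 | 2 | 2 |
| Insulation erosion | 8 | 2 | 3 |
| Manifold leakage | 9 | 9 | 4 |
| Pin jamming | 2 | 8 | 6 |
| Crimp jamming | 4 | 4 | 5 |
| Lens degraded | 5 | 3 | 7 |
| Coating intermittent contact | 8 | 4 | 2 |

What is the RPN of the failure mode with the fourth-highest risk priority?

105

RPN = Severity × Occurrence × Detection:
  Clip wear: 7 × 10 × 3 = 210
  Seal leakage: 10 × 5 × 8 = 400
  Insufficient stator: 2 × 2 × 9 = 36
  Insulation erosion: 2 × 3 × 8 = 48
  Manifold leakage: 9 × 4 × 9 = 324
  Pin jamming: 8 × 6 × 2 = 96
  Crimp jamming: 4 × 5 × 4 = 80
  Lens degraded: 3 × 7 × 5 = 105
  Coating intermittent contact: 4 × 2 × 8 = 64
Sorted descending: 400, 324, 210, 105, 96, 80, 64, 48, 36.
The fourth-highest RPN is 105 (Lens degraded).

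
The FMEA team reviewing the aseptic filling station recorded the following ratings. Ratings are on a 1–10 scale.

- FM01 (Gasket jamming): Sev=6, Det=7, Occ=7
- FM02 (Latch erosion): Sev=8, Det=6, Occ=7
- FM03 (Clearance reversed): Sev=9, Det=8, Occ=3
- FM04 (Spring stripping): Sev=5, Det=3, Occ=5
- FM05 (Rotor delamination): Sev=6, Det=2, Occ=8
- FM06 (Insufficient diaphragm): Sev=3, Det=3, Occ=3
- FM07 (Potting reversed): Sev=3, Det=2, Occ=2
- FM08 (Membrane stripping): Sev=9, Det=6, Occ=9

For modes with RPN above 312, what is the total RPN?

822

RPN = Severity × Occurrence × Detection:
  FM01: 6 × 7 × 7 = 294
  FM02: 8 × 7 × 6 = 336
  FM03: 9 × 3 × 8 = 216
  FM04: 5 × 5 × 3 = 75
  FM05: 6 × 8 × 2 = 96
  FM06: 3 × 3 × 3 = 27
  FM07: 3 × 2 × 2 = 12
  FM08: 9 × 9 × 6 = 486
RPN > 312: FM02 (336), FM08 (486).
Sum: 336 + 486 = 822.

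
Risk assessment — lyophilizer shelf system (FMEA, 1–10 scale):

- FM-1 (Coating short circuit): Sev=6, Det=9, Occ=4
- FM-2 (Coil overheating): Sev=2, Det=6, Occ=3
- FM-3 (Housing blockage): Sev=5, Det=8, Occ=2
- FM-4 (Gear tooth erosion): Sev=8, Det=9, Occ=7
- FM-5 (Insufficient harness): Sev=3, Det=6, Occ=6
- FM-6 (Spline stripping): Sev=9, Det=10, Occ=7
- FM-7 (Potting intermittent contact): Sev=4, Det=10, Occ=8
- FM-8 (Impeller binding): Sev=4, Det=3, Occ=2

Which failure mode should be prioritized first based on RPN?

FM-6

RPN = Severity × Occurrence × Detection:
  FM-1: 6 × 4 × 9 = 216
  FM-2: 2 × 3 × 6 = 36
  FM-3: 5 × 2 × 8 = 80
  FM-4: 8 × 7 × 9 = 504
  FM-5: 3 × 6 × 6 = 108
  FM-6: 9 × 7 × 10 = 630
  FM-7: 4 × 8 × 10 = 320
  FM-8: 4 × 2 × 3 = 24
Highest RPN is 630 → FM-6.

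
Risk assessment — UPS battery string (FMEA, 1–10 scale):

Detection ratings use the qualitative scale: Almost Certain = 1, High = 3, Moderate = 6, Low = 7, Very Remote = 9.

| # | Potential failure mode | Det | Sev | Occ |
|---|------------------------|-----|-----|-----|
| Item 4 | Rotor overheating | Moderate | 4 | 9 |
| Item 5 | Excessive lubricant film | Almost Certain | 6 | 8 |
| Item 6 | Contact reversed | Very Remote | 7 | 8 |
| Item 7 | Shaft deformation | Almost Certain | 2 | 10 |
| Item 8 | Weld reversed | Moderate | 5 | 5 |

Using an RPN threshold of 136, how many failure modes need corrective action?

3

RPN = Severity × Occurrence × Detection:
  Item 4: 4 × 9 × 6 = 216
  Item 5: 6 × 8 × 1 = 48
  Item 6: 7 × 8 × 9 = 504
  Item 7: 2 × 10 × 1 = 20
  Item 8: 5 × 5 × 6 = 150
Modes with RPN ≥ 136: Item 4 (216), Item 6 (504), Item 8 (150) → 3.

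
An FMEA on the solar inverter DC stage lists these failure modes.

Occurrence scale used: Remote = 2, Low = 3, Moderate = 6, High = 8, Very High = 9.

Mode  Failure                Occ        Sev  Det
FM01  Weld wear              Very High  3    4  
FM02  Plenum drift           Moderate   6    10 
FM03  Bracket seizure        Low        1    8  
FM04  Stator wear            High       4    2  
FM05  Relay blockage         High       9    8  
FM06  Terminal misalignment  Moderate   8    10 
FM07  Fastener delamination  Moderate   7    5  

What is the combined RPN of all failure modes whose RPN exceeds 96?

1734

RPN = Severity × Occurrence × Detection:
  FM01: 3 × 9 × 4 = 108
  FM02: 6 × 6 × 10 = 360
  FM03: 1 × 3 × 8 = 24
  FM04: 4 × 8 × 2 = 64
  FM05: 9 × 8 × 8 = 576
  FM06: 8 × 6 × 10 = 480
  FM07: 7 × 6 × 5 = 210
RPN > 96: FM01 (108), FM02 (360), FM05 (576), FM06 (480), FM07 (210).
Sum: 108 + 360 + 576 + 480 + 210 = 1734.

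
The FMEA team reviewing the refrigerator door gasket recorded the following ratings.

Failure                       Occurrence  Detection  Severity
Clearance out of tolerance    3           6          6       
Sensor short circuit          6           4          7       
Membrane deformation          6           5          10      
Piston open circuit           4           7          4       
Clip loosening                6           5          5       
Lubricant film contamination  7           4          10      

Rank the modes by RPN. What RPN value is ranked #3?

RPN = Severity × Occurrence × Detection:
  Clearance out of tolerance: 6 × 3 × 6 = 108
  Sensor short circuit: 7 × 6 × 4 = 168
  Membrane deformation: 10 × 6 × 5 = 300
  Piston open circuit: 4 × 4 × 7 = 112
  Clip loosening: 5 × 6 × 5 = 150
  Lubricant film contamination: 10 × 7 × 4 = 280
Sorted descending: 300, 280, 168, 150, 112, 108.
The third-highest RPN is 168 (Sensor short circuit).

168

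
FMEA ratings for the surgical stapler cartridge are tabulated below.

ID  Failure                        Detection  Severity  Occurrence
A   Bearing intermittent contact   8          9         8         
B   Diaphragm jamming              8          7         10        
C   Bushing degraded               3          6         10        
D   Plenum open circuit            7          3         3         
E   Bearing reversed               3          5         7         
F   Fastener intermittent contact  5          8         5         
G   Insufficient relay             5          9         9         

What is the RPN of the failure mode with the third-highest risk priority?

RPN = Severity × Occurrence × Detection:
  A: 9 × 8 × 8 = 576
  B: 7 × 10 × 8 = 560
  C: 6 × 10 × 3 = 180
  D: 3 × 3 × 7 = 63
  E: 5 × 7 × 3 = 105
  F: 8 × 5 × 5 = 200
  G: 9 × 9 × 5 = 405
Sorted descending: 576, 560, 405, 200, 180, 105, 63.
The third-highest RPN is 405 (G).

405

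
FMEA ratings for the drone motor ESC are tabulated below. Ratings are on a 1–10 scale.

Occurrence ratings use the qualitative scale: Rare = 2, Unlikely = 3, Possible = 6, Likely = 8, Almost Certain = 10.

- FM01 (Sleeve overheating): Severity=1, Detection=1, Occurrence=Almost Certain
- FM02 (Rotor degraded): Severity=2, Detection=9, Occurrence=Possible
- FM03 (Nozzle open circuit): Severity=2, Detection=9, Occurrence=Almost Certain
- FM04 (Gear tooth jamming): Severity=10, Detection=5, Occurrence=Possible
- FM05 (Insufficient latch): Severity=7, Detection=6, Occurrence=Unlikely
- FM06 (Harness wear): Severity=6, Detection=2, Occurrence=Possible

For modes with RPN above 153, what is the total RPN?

RPN = Severity × Occurrence × Detection:
  FM01: 1 × 10 × 1 = 10
  FM02: 2 × 6 × 9 = 108
  FM03: 2 × 10 × 9 = 180
  FM04: 10 × 6 × 5 = 300
  FM05: 7 × 3 × 6 = 126
  FM06: 6 × 6 × 2 = 72
RPN > 153: FM03 (180), FM04 (300).
Sum: 180 + 300 = 480.

480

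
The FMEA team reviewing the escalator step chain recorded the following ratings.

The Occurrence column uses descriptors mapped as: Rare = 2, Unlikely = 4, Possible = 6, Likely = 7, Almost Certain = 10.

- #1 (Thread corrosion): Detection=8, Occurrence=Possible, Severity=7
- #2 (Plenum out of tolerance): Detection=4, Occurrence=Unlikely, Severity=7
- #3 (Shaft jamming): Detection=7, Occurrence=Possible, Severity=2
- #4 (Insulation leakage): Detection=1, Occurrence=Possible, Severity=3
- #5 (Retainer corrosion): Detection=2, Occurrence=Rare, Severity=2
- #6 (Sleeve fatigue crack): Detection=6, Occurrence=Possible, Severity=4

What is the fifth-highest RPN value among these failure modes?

RPN = Severity × Occurrence × Detection:
  #1: 7 × 6 × 8 = 336
  #2: 7 × 4 × 4 = 112
  #3: 2 × 6 × 7 = 84
  #4: 3 × 6 × 1 = 18
  #5: 2 × 2 × 2 = 8
  #6: 4 × 6 × 6 = 144
Sorted descending: 336, 144, 112, 84, 18, 8.
The fifth-highest RPN is 18 (#4).

18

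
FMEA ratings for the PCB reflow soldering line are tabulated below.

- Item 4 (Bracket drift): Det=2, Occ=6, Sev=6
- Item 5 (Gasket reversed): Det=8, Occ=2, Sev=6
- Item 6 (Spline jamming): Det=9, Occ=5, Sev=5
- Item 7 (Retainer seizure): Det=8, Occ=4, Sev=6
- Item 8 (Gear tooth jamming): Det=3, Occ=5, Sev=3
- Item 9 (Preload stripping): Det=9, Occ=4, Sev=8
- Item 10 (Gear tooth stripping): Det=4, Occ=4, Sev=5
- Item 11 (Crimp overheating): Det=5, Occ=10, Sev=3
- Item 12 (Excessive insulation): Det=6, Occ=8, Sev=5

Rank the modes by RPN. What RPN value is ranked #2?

240

RPN = Severity × Occurrence × Detection:
  Item 4: 6 × 6 × 2 = 72
  Item 5: 6 × 2 × 8 = 96
  Item 6: 5 × 5 × 9 = 225
  Item 7: 6 × 4 × 8 = 192
  Item 8: 3 × 5 × 3 = 45
  Item 9: 8 × 4 × 9 = 288
  Item 10: 5 × 4 × 4 = 80
  Item 11: 3 × 10 × 5 = 150
  Item 12: 5 × 8 × 6 = 240
Sorted descending: 288, 240, 225, 192, 150, 96, 80, 72, 45.
The second-highest RPN is 240 (Item 12).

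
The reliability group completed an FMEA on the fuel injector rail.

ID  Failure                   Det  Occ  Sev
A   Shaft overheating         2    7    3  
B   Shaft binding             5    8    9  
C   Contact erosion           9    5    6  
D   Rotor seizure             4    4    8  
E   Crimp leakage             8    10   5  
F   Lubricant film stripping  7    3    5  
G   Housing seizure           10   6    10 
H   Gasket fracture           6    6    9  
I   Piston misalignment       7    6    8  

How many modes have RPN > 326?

RPN = Severity × Occurrence × Detection:
  A: 3 × 7 × 2 = 42
  B: 9 × 8 × 5 = 360
  C: 6 × 5 × 9 = 270
  D: 8 × 4 × 4 = 128
  E: 5 × 10 × 8 = 400
  F: 5 × 3 × 7 = 105
  G: 10 × 6 × 10 = 600
  H: 9 × 6 × 6 = 324
  I: 8 × 6 × 7 = 336
Modes with RPN > 326: B (360), E (400), G (600), I (336) → 4.

4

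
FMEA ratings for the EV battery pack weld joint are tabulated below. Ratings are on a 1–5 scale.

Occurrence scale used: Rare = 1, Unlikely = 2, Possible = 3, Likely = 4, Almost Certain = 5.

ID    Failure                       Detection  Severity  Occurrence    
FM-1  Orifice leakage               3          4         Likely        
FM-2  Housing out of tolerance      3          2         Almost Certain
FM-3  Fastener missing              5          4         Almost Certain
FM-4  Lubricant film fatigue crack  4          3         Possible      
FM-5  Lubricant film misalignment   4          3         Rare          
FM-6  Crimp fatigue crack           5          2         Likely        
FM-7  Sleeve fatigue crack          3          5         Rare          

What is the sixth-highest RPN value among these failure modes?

RPN = Severity × Occurrence × Detection:
  FM-1: 4 × 4 × 3 = 48
  FM-2: 2 × 5 × 3 = 30
  FM-3: 4 × 5 × 5 = 100
  FM-4: 3 × 3 × 4 = 36
  FM-5: 3 × 1 × 4 = 12
  FM-6: 2 × 4 × 5 = 40
  FM-7: 5 × 1 × 3 = 15
Sorted descending: 100, 48, 40, 36, 30, 15, 12.
The sixth-highest RPN is 15 (FM-7).

15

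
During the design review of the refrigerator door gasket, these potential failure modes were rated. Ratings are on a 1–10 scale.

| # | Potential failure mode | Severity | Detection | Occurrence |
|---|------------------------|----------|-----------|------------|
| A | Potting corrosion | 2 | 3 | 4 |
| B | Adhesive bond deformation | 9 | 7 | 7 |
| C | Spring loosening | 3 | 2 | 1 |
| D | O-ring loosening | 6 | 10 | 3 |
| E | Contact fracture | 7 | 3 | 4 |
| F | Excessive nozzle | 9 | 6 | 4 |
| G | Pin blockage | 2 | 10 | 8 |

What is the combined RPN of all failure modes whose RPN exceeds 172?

837

RPN = Severity × Occurrence × Detection:
  A: 2 × 4 × 3 = 24
  B: 9 × 7 × 7 = 441
  C: 3 × 1 × 2 = 6
  D: 6 × 3 × 10 = 180
  E: 7 × 4 × 3 = 84
  F: 9 × 4 × 6 = 216
  G: 2 × 8 × 10 = 160
RPN > 172: B (441), D (180), F (216).
Sum: 441 + 180 + 216 = 837.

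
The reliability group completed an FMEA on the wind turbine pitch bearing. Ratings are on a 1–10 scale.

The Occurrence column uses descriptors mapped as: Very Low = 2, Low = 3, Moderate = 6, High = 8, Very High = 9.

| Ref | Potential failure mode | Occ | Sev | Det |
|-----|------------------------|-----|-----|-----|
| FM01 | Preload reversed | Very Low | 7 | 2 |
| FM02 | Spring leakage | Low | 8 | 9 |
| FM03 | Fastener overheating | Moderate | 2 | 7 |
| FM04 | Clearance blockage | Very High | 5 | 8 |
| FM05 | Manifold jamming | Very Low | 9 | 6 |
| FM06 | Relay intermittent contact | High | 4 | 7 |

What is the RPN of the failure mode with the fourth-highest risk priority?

RPN = Severity × Occurrence × Detection:
  FM01: 7 × 2 × 2 = 28
  FM02: 8 × 3 × 9 = 216
  FM03: 2 × 6 × 7 = 84
  FM04: 5 × 9 × 8 = 360
  FM05: 9 × 2 × 6 = 108
  FM06: 4 × 8 × 7 = 224
Sorted descending: 360, 224, 216, 108, 84, 28.
The fourth-highest RPN is 108 (FM05).

108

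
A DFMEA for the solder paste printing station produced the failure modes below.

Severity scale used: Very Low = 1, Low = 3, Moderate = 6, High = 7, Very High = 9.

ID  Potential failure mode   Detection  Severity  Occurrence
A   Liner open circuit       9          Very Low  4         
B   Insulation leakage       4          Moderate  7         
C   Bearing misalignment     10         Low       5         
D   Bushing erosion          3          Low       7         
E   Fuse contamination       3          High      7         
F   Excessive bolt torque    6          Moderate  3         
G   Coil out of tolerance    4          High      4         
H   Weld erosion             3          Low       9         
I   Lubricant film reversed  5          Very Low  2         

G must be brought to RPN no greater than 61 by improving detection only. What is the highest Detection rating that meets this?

2

G: S=7, O=4, D=4 → current RPN = 112.
Fixed product = 28. Need 28 × D ≤ 61, so D ≤ 61/28 = 2.18.
Maximum integer Detection rating = 2 (gives RPN 56; D=3 would give 84 > 61).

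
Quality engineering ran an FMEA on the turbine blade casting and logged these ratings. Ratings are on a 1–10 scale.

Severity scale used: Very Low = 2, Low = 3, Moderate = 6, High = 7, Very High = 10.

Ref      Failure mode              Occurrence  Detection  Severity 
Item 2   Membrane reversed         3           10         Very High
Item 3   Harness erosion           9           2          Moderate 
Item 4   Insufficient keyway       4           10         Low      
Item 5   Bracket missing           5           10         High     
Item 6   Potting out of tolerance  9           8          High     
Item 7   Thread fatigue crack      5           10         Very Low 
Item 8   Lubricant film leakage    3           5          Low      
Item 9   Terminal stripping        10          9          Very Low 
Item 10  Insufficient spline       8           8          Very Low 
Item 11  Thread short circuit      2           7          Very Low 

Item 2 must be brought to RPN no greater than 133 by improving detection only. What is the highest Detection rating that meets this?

Item 2: S=10, O=3, D=10 → current RPN = 300.
Fixed product = 30. Need 30 × D ≤ 133, so D ≤ 133/30 = 4.43.
Maximum integer Detection rating = 4 (gives RPN 120; D=5 would give 150 > 133).

4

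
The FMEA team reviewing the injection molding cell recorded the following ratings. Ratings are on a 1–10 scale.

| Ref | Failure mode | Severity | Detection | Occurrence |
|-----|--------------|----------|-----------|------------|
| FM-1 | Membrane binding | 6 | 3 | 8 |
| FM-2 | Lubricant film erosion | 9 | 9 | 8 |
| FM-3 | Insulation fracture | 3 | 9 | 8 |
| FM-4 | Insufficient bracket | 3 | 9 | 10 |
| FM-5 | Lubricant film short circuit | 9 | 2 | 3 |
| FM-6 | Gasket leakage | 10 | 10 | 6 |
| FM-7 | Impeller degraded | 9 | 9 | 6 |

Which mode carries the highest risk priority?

RPN = Severity × Occurrence × Detection:
  FM-1: 6 × 8 × 3 = 144
  FM-2: 9 × 8 × 9 = 648
  FM-3: 3 × 8 × 9 = 216
  FM-4: 3 × 10 × 9 = 270
  FM-5: 9 × 3 × 2 = 54
  FM-6: 10 × 6 × 10 = 600
  FM-7: 9 × 6 × 9 = 486
Highest RPN is 648 → FM-2.

FM-2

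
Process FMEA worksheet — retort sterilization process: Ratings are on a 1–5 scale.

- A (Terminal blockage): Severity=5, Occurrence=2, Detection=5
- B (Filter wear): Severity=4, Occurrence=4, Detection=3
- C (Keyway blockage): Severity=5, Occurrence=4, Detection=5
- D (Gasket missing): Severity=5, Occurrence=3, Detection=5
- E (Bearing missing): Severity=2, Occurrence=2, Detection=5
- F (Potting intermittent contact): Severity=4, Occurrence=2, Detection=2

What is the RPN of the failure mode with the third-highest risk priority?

50

RPN = Severity × Occurrence × Detection:
  A: 5 × 2 × 5 = 50
  B: 4 × 4 × 3 = 48
  C: 5 × 4 × 5 = 100
  D: 5 × 3 × 5 = 75
  E: 2 × 2 × 5 = 20
  F: 4 × 2 × 2 = 16
Sorted descending: 100, 75, 50, 48, 20, 16.
The third-highest RPN is 50 (A).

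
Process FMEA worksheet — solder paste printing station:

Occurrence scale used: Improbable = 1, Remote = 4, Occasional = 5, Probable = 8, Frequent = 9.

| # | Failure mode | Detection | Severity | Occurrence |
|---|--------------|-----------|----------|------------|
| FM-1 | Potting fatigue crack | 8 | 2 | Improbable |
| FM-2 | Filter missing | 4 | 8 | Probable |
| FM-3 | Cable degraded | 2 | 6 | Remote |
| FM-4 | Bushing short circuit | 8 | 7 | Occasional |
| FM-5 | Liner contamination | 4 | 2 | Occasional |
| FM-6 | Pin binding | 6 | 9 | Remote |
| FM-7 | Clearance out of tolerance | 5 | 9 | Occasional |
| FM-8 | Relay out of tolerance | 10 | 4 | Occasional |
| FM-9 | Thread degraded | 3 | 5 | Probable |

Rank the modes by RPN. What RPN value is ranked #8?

RPN = Severity × Occurrence × Detection:
  FM-1: 2 × 1 × 8 = 16
  FM-2: 8 × 8 × 4 = 256
  FM-3: 6 × 4 × 2 = 48
  FM-4: 7 × 5 × 8 = 280
  FM-5: 2 × 5 × 4 = 40
  FM-6: 9 × 4 × 6 = 216
  FM-7: 9 × 5 × 5 = 225
  FM-8: 4 × 5 × 10 = 200
  FM-9: 5 × 8 × 3 = 120
Sorted descending: 280, 256, 225, 216, 200, 120, 48, 40, 16.
The eighth-highest RPN is 40 (FM-5).

40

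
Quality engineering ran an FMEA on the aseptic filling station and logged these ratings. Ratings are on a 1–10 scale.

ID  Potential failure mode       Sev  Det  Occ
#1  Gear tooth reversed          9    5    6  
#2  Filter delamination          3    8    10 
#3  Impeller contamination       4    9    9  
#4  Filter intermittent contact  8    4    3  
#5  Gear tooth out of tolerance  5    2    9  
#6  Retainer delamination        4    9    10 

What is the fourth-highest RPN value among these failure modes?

240

RPN = Severity × Occurrence × Detection:
  #1: 9 × 6 × 5 = 270
  #2: 3 × 10 × 8 = 240
  #3: 4 × 9 × 9 = 324
  #4: 8 × 3 × 4 = 96
  #5: 5 × 9 × 2 = 90
  #6: 4 × 10 × 9 = 360
Sorted descending: 360, 324, 270, 240, 96, 90.
The fourth-highest RPN is 240 (#2).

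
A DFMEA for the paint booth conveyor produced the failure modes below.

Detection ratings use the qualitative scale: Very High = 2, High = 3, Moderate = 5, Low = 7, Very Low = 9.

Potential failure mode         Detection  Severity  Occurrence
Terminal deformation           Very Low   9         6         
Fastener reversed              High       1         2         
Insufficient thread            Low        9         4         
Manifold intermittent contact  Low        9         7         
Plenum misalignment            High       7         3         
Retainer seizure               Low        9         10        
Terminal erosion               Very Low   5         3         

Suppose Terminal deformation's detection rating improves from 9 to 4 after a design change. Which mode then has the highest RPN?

Retainer seizure

RPN = Severity × Occurrence × Detection:
  Terminal deformation: 9 × 6 × 9 = 486
  Fastener reversed: 1 × 2 × 3 = 6
  Insufficient thread: 9 × 4 × 7 = 252
  Manifold intermittent contact: 9 × 7 × 7 = 441
  Plenum misalignment: 7 × 3 × 3 = 63
  Retainer seizure: 9 × 10 × 7 = 630
  Terminal erosion: 5 × 3 × 9 = 135
After action: Terminal deformation → 9 × 6 × 4 = 216.
Revised RPNs: Retainer seizure=630, Manifold intermittent contact=441, Insufficient thread=252, Terminal deformation=216, Terminal erosion=135, Plenum misalignment=63, Fastener reversed=6.
Highest is now Retainer seizure (630).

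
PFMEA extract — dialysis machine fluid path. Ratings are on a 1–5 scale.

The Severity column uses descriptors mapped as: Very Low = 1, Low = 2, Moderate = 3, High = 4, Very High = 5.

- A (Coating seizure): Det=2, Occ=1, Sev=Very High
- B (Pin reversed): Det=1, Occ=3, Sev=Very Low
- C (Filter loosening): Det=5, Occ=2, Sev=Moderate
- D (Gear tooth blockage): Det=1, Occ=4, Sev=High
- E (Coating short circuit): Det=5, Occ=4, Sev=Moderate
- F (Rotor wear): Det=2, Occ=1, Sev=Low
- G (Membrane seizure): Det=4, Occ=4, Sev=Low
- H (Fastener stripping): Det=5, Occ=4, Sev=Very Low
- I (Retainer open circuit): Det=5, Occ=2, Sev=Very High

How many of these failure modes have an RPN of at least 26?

RPN = Severity × Occurrence × Detection:
  A: 5 × 1 × 2 = 10
  B: 1 × 3 × 1 = 3
  C: 3 × 2 × 5 = 30
  D: 4 × 4 × 1 = 16
  E: 3 × 4 × 5 = 60
  F: 2 × 1 × 2 = 4
  G: 2 × 4 × 4 = 32
  H: 1 × 4 × 5 = 20
  I: 5 × 2 × 5 = 50
Modes with RPN ≥ 26: C (30), E (60), G (32), I (50) → 4.

4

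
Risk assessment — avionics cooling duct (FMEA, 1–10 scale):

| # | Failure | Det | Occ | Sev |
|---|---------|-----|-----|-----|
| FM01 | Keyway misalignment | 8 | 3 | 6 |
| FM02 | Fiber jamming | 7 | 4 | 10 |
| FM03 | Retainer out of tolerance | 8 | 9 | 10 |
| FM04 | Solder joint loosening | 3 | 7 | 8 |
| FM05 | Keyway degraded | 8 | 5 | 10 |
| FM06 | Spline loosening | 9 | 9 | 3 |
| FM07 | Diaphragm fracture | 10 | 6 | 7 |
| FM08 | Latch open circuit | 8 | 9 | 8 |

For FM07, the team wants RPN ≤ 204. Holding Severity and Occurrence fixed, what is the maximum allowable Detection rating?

FM07: S=7, O=6, D=10 → current RPN = 420.
Fixed product = 42. Need 42 × D ≤ 204, so D ≤ 204/42 = 4.86.
Maximum integer Detection rating = 4 (gives RPN 168; D=5 would give 210 > 204).

4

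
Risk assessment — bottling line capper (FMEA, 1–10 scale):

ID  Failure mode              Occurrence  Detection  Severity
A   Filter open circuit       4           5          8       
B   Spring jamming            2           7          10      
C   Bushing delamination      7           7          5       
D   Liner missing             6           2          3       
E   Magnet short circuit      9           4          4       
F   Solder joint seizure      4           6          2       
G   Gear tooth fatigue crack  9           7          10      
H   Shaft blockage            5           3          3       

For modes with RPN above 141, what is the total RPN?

1179

RPN = Severity × Occurrence × Detection:
  A: 8 × 4 × 5 = 160
  B: 10 × 2 × 7 = 140
  C: 5 × 7 × 7 = 245
  D: 3 × 6 × 2 = 36
  E: 4 × 9 × 4 = 144
  F: 2 × 4 × 6 = 48
  G: 10 × 9 × 7 = 630
  H: 3 × 5 × 3 = 45
RPN > 141: A (160), C (245), E (144), G (630).
Sum: 160 + 245 + 144 + 630 = 1179.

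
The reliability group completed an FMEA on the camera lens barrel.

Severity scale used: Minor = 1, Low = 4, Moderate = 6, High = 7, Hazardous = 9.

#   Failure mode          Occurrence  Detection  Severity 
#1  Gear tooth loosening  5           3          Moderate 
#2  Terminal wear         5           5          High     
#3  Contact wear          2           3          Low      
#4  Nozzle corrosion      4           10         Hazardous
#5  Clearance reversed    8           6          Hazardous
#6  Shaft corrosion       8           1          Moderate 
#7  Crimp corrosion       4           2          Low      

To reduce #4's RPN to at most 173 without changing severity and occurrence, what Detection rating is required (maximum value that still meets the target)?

#4: S=9, O=4, D=10 → current RPN = 360.
Fixed product = 36. Need 36 × D ≤ 173, so D ≤ 173/36 = 4.81.
Maximum integer Detection rating = 4 (gives RPN 144; D=5 would give 180 > 173).

4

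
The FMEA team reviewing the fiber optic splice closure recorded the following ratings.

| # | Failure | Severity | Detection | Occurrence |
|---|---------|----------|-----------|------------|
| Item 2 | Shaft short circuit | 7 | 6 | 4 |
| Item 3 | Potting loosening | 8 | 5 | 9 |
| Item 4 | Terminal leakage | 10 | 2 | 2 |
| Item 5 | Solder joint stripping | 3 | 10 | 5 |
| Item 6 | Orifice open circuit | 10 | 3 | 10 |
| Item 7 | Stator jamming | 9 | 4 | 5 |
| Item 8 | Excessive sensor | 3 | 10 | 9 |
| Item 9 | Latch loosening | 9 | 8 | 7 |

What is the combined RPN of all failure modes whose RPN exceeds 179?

1614

RPN = Severity × Occurrence × Detection:
  Item 2: 7 × 4 × 6 = 168
  Item 3: 8 × 9 × 5 = 360
  Item 4: 10 × 2 × 2 = 40
  Item 5: 3 × 5 × 10 = 150
  Item 6: 10 × 10 × 3 = 300
  Item 7: 9 × 5 × 4 = 180
  Item 8: 3 × 9 × 10 = 270
  Item 9: 9 × 7 × 8 = 504
RPN > 179: Item 3 (360), Item 6 (300), Item 7 (180), Item 8 (270), Item 9 (504).
Sum: 360 + 300 + 180 + 270 + 504 = 1614.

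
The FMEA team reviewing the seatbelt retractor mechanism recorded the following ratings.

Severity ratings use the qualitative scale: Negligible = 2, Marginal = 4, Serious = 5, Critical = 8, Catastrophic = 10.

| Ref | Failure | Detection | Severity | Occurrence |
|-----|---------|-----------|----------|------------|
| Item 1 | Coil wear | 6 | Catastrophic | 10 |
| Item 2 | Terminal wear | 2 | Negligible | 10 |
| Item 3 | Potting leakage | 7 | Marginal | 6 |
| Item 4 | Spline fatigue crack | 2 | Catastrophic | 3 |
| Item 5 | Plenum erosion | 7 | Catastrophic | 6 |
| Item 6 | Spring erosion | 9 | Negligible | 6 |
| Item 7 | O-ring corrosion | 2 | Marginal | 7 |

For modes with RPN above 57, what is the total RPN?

1356

RPN = Severity × Occurrence × Detection:
  Item 1: 10 × 10 × 6 = 600
  Item 2: 2 × 10 × 2 = 40
  Item 3: 4 × 6 × 7 = 168
  Item 4: 10 × 3 × 2 = 60
  Item 5: 10 × 6 × 7 = 420
  Item 6: 2 × 6 × 9 = 108
  Item 7: 4 × 7 × 2 = 56
RPN > 57: Item 1 (600), Item 3 (168), Item 4 (60), Item 5 (420), Item 6 (108).
Sum: 600 + 168 + 60 + 420 + 108 = 1356.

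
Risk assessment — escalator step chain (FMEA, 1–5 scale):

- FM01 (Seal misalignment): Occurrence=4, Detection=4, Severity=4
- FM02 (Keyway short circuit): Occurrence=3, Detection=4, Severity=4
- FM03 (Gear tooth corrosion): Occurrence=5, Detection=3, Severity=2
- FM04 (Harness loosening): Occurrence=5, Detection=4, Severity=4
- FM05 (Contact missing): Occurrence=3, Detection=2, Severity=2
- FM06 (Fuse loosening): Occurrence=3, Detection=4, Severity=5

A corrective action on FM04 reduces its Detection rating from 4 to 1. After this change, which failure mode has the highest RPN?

RPN = Severity × Occurrence × Detection:
  FM01: 4 × 4 × 4 = 64
  FM02: 4 × 3 × 4 = 48
  FM03: 2 × 5 × 3 = 30
  FM04: 4 × 5 × 4 = 80
  FM05: 2 × 3 × 2 = 12
  FM06: 5 × 3 × 4 = 60
After action: FM04 → 4 × 5 × 1 = 20.
Revised RPNs: FM01=64, FM06=60, FM02=48, FM03=30, FM04=20, FM05=12.
Highest is now FM01 (64).

FM01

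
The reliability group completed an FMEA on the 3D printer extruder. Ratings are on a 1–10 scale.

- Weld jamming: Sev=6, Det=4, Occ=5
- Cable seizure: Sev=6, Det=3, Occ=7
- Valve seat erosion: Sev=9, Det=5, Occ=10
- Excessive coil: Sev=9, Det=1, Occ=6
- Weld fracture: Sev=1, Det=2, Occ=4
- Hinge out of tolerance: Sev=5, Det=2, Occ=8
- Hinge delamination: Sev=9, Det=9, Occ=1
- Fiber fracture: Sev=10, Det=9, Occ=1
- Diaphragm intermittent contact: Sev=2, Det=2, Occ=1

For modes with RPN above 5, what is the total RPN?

RPN = Severity × Occurrence × Detection:
  Weld jamming: 6 × 5 × 4 = 120
  Cable seizure: 6 × 7 × 3 = 126
  Valve seat erosion: 9 × 10 × 5 = 450
  Excessive coil: 9 × 6 × 1 = 54
  Weld fracture: 1 × 4 × 2 = 8
  Hinge out of tolerance: 5 × 8 × 2 = 80
  Hinge delamination: 9 × 1 × 9 = 81
  Fiber fracture: 10 × 1 × 9 = 90
  Diaphragm intermittent contact: 2 × 1 × 2 = 4
RPN > 5: Weld jamming (120), Cable seizure (126), Valve seat erosion (450), Excessive coil (54), Weld fracture (8), Hinge out of tolerance (80), Hinge delamination (81), Fiber fracture (90).
Sum: 120 + 126 + 450 + 54 + 8 + 80 + 81 + 90 = 1009.

1009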